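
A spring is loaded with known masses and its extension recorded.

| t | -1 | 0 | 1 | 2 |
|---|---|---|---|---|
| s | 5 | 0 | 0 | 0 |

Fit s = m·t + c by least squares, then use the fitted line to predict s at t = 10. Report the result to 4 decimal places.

With design matrix M, MᵀM = [[6, 2]; [2, 4]] and Mᵀs = [-5, 5]ᵀ.
Eliminating c: 4·(row 1) − 2·(row 2) gives 20·m = 4·(-5) − 2·5 = -30, so m = -3/2.
Then c = (5 − 2·(-3/2))/4 = 2.
At t = 10: ŝ = (-3/2)·(10) + (2)·(1) = -13.

ŝ = -13.0000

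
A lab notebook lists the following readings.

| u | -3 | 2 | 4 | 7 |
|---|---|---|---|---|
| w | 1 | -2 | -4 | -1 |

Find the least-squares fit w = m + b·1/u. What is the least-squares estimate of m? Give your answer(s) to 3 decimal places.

Compute the Gram sums: Σ1 = 4, Σ1/u = 47/84, Σ1/u·1/u = 3133/7056.
For Xᵀw: Σw = -6, Σ1/u·w = -52/21.
XᵀX·[m, b]ᵀ = Xᵀw becomes [[4, 47/84]; [47/84, 3133/7056]]·[m, b]ᵀ = [-6, -52/21]ᵀ.
Δ = 4·(3133/7056) − (47/84)² = 1147/784.
m = ((-6)·(3133/7056) − (47/84)·(-52/21))/(1147/784) = -9022/10323; b = (4·(-52/21) − (47/84)·(-6))/(1147/784) = -15400/3441.

m = -0.874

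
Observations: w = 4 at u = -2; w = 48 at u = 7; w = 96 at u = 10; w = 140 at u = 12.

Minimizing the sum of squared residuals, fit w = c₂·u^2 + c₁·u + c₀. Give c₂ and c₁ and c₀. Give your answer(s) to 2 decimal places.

Forming XᵀX = [[33153, 3063, 297]; [3063, 297, 27]; [297, 27, 4]] and Xᵀw = [32128, 2968, 288]ᵀ gives XᵀX·[c₂, c₁, c₀]ᵀ = Xᵀw.
Inverting the 3×3 Gram matrix, [c₂, c₁, c₀]ᵀ = [1463/1509, -445/25653, 1116/8551]ᵀ.

c₂ = 0.97, c₁ = -0.02, c₀ = 0.13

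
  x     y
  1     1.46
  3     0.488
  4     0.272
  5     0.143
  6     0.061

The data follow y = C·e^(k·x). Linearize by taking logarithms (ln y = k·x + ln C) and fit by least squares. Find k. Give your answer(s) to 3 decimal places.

With ln yᵢ as the transformed response and xᵢ as the regressor:
XᵀX = [[87.0000, 19.0000]; [19.0000, 5]], rhs = [-33.4875, -6.3827]ᵀ  (here Σx = 19.0000, Σ(x)² = 87.0000, Σln y = -6.3827, Σx·ln y = -33.4875).
Solving (det = 74.0000): k = -0.62386, ln C = 1.09411.

k = -0.624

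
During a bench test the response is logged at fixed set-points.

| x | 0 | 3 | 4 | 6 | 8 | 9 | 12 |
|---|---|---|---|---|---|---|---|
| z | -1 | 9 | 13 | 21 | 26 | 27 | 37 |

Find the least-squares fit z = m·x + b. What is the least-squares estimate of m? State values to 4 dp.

Setting ∂/∂m … = 0 gives: 350·m + 42·b = 1100;  42·m + 7·b = 132.
det = 350·7 − 42² = 686.
m = (1100·7 − 42·132)/686 = 22/7; b = (350·132 − 42·1100)/686 = 0.

m = 3.1429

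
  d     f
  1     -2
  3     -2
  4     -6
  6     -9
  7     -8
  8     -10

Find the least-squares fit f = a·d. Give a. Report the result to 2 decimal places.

a = -1.27

The normal system AᵀA·[a]ᵀ = Aᵀf is [[175]]·[a]ᵀ = [-222]ᵀ.
a = (-222)/175 = -1.26857.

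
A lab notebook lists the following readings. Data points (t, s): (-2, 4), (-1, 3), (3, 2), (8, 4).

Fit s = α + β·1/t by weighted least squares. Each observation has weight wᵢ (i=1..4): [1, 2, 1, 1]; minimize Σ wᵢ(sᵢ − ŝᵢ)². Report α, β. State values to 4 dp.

α = 3.1206, β = -0.1944

Setting ∂/∂α … = 0 gives: 5·α + (-49/24)·β = 16;  (-49/24)·α + (1369/576)·β = -41/6.
(Σwᵢ·1 = 5, Σwᵢ·1/t = -49/24, Σwᵢ·1/t·1/t = 1369/576, Σwᵢ·s = 16, Σwᵢ·1/t·s = -41/6.)
Δ = 5·(1369/576) − (-49/24)² = 1111/144.
α = (16·(1369/576) − (-49/24)·(-41/6))/(1111/144) = 3467/1111; β = (5·(-41/6) − (-49/24)·16)/(1111/144) = -216/1111.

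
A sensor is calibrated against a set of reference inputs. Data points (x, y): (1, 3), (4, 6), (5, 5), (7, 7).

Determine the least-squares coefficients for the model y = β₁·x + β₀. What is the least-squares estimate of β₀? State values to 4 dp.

Normal-equation sums: Σx·x = 91, Σx = 17, Σ1 = 4.
Right-hand side: Σx·y = 101, Σy = 21.
Δ = 91·4 − 17² = 75.
β₁ = (101·4 − 17·21)/75 = 47/75; β₀ = (91·21 − 17·101)/75 = 194/75.

β₀ = 2.5867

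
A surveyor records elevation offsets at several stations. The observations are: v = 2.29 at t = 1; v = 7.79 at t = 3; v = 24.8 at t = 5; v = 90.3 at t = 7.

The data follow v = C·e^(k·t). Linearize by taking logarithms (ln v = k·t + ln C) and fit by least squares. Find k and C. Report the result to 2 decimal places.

k = 0.61, C = 1.24

Let Y = ln v. Fitting Y = k·t + ln C by least squares:
Σt = 16.0000, Σ(t)² = 84.0000, Σln v = 10.5954, Σt·ln v = 54.5633.
Equations: 84.0000·k + 16.0000·ln C = 54.5633;  16.0000·k + 4·ln C = 10.5954.
Δ = 84.0000·4 − (16.0000)² = 80.0000; k = (54.5633·4 − 16.0000·10.5954)/80.0000 = 0.60909, ln C = (84.0000·10.5954 − 16.0000·54.5633)/80.0000 = 0.21249, so C = exp(0.21249) = 1.23676.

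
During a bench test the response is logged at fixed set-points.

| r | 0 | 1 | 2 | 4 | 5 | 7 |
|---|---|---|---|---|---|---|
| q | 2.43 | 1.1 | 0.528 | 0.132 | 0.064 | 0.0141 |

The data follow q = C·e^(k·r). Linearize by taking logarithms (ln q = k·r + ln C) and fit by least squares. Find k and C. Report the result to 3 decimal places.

k = -0.727, C = 2.351

Linearized form: ln q = k·r + ln C. From the 6 transformed points,
Σr = 19.0000, Σ(r)² = 95.0000, Σln q = -8.6909, Σr·ln q = -52.8572.
Equations: 95.0000·k + 19.0000·ln C = -52.8572;  19.0000·k + 6·ln C = -8.6909.
Slope k = (n·Σr·ln q − Σr·Σln q)/(n·Σ(r)² − (Σr)²) = (6·-52.8572 − 19.0000·-8.6909)/209.0000 = -0.72735; ln C = (Σln q − k·Σr)/n = 0.85481, so C = exp(0.85481) = 2.35093.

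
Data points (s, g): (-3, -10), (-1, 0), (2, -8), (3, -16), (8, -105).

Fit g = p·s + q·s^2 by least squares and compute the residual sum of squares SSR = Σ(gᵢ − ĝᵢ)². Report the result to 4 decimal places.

SSR = 0.9073

The normal system MᵀM·[p, q]ᵀ = Mᵀg is [[87, 519]; [519, 4275]]·[p, q]ᵀ = [-874, -6986]ᵀ.
Δ = 87·4275 − 519² = 102564.
p = ((-874)·4275 − 519·(-6986))/102564 = -838/777; q = (87·(-6986) − 519·(-874))/102564 = -1168/777.
Residuals: 76/259, 110/259, 44/259, 198/259, -43/259; SSR = 235/259.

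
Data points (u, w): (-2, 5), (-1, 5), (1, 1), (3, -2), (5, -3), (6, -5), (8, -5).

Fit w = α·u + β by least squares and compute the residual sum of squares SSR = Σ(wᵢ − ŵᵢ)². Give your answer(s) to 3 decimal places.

SSR = 6.043

With design matrix M, MᵀM = [[140, 20]; [20, 7]] and Mᵀw = [-105, -4]ᵀ.
Eliminating β: 7·(row 1) − 20·(row 2) gives 580·α = 7·(-105) − 20·(-4) = -655, so α = -131/116.
Then β = ((-4) − 20·(-131/116))/7 = 77/29.
Residuals: 5/58, 141/116, -61/116, -147/116, -1/116, -51/58, 40/29; SSR = 701/116.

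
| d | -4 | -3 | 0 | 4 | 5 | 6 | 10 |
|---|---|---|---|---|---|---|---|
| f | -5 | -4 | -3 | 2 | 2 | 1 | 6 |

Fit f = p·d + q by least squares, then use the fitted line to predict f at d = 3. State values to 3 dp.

XᵀX·[p, q]ᵀ = Xᵀf reads: 202·p + 18·q = 116;  18·p + 7·q = -1.
det = 202·7 − 18² = 1090.
p = (116·7 − 18·(-1))/1090 = 83/109; q = (202·(-1) − 18·116)/1090 = -229/109.
At d = 3: f̂ = (83/109)·(3) + (-229/109)·(1) = 20/109.

f̂ = 0.183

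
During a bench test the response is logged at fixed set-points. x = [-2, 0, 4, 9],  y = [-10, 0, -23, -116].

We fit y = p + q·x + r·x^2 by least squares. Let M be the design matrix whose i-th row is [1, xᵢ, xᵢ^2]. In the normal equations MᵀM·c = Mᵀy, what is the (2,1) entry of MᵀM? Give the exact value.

Row 2 ↔ basis x, column 1 ↔ basis 1, so (MᵀM)_{2,1} = Σᵢ x = (-2)·(1) + (0)·(1) + (4)·(1) + (9)·(1) = 11.

11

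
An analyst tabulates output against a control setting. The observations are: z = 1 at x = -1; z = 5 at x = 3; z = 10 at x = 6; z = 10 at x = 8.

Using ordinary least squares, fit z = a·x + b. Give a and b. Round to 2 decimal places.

a = 1.09, b = 2.15

The normal system AᵀA·[a, b]ᵀ = Aᵀz is [[110, 16]; [16, 4]]·[a, b]ᵀ = [154, 26]ᵀ.
Δ = 110·4 − 16² = 184.
a = (154·4 − 16·26)/184 = 25/23; b = (110·26 − 16·154)/184 = 99/46.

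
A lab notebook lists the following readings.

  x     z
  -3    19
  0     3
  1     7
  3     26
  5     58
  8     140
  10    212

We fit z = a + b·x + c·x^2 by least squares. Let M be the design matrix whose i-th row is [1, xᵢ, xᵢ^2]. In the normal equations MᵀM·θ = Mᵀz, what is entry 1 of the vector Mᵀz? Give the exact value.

465

Entry 1 ↔ basis 1, so (Mᵀz)_{1} = Σᵢ zᵢ = (1)·(19) + (1)·(3) + (1)·(7) + (1)·(26) + (1)·(58) + (1)·(140) + (1)·(212) = 465.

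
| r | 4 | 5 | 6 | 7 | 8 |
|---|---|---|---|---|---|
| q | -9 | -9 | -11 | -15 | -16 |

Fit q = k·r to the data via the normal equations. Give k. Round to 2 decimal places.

Normal-equation sums: Σr·r = 190.
Moment sums: Σr·q = -380.
So AᵀA·[k]ᵀ = Aᵀq: [[190]]·[k]ᵀ = [-380]ᵀ.
Hence k = -380 / 190 ≈ -2.

k = -2.00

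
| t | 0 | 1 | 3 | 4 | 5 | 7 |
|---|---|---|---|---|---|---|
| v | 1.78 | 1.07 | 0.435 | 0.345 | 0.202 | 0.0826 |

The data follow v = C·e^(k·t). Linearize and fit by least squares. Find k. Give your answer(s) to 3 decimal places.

Linearized form: ln v = k·t + ln C. From the 6 transformed points,
Over the data: Σt = 20.0000, Σ(t)² = 100.0000, Σln v = -5.3456, Σt·ln v = -32.1401.
Normal system: [[100.0000, 20.0000]; [20.0000, 6]]·[k, ln C]ᵀ = [-32.1401, -5.3456]ᵀ.
Δ = 100.0000·6 − (20.0000)² = 200.0000; k = (-32.1401·6 − 20.0000·-5.3456)/200.0000 = -0.42964, ln C = (100.0000·-5.3456 − 20.0000·-32.1401)/200.0000 = 0.54122.

k = -0.430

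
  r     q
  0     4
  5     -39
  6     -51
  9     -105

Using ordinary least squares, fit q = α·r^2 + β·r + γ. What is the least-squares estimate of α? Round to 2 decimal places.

Entries of AᵀA: Σr^2·r^2 = 8482, Σr^2·r = 1070, Σr^2 = 142, Σr·r = 142, Σr = 20, Σ1 = 4.
Moment sums: Σr^2·q = -11316, Σr·q = -1446, Σq = -191.
Normal equations: [[8482, 1070, 142]; [1070, 142, 20]; [142, 20, 4]]·[α, β, γ]ᵀ = [-11316, -1446, -191]ᵀ.
Row-reducing yields α = -4577/4974, β = -18917/4974, γ = 3260/829.

α = -0.92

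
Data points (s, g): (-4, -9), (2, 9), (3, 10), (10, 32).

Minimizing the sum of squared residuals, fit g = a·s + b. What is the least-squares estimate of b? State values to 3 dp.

b = 2.466

Setting ∂/∂a … = 0 gives: 129·a + 11·b = 404;  11·a + 4·b = 42.
(Σs·s = 129, Σs = 11, Σ1 = 4, Σs·g = 404, Σg = 42.)
det = 129·4 − 11² = 395.
a = (404·4 − 11·42)/395 = 1154/395; b = (129·42 − 11·404)/395 = 974/395.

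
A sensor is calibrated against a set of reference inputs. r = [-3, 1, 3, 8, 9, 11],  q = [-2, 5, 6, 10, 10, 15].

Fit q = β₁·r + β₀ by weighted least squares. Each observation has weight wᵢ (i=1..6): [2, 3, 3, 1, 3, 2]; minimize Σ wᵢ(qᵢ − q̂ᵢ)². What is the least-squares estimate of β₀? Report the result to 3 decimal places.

β₀ = 2.543

Forming XᵀWX = [[597, 63]; [63, 14]] and XᵀWq = [761, 99]ᵀ gives XᵀWX·[β₁, β₀]ᵀ = XᵀWq.
Eliminating β₀: 14·(row 1) − 63·(row 2) gives 4389·β₁ = 14·761 − 63·99 = 4417, so β₁ = 631/627.
Then β₀ = (99 − 63·(631/627))/14 = 3720/1463.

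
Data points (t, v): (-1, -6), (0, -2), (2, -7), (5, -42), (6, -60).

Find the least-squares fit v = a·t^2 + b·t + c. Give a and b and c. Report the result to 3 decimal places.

a = -1.840, b = 1.389, c = -2.445

Sums needed: Σt^2·t^2 = 1938, Σt^2·t = 348, Σt^2 = 66, Σt·t = 66, Σt = 12, Σ1 = 5.
Right-hand side: Σt^2·v = -3244, Σt·v = -578, Σv = -117.
Solving the 3×3 system (Gaussian elimination) gives a = -955/519, b = 721/519, c = -423/173.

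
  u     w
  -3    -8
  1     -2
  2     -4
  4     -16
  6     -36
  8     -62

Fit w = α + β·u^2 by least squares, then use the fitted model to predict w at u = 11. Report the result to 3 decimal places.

ŵ = -117.524

Normal-equation sums: Σ1 = 6, Σu^2 = 130, Σu^2·u^2 = 5746.
Right-hand side: Σw = -128, Σu^2·w = -5610.
Determinant 6·5746 − 130² = 17576.
α = ((-128)·5746 − 130·(-5610))/17576 = -119/338; β = (6·(-5610) − 130·(-128))/17576 = -4255/4394.
At u = 11: ŵ = (-119/338)·(1) + (-4255/4394)·(121) = -258201/2197.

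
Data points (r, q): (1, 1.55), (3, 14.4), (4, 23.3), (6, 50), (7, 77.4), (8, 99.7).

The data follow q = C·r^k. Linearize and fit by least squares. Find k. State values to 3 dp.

Let Y = ln q. Fitting Y = k·ln r + ln C by least squares:
AᵀA = [[14.4498, 8.3020]; [8.3020, 6]], rhs = [32.3370, 19.1171]ᵀ  (here Σln r = 8.3020, Σ(ln r)² = 14.4498, Σln q = 19.1171, Σln r·ln q = 32.3370).
Δ = 14.4498·6 − (8.3020)² = 17.7753; k = (32.3370·6 − 8.3020·19.1171)/17.7753 = 1.98654, ln C = (14.4498·19.1171 − 8.3020·32.3370)/17.7753 = 0.43747.

k = 1.987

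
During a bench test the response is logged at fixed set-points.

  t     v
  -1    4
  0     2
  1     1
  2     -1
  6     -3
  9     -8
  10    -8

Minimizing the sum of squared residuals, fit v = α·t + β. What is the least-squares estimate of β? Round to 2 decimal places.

Entries of XᵀX: Σt·t = 223, Σt = 27, Σ1 = 7.
For Xᵀv: Σt·v = -175, Σv = -13.
So XᵀX·[α, β]ᵀ = Xᵀv: [[223, 27]; [27, 7]]·[α, β]ᵀ = [-175, -13]ᵀ.
Eliminating β: 7·(row 1) − 27·(row 2) gives 832·α = 7·(-175) − 27·(-13) = -874, so α = -437/416.
Then β = ((-13) − 27·(-437/416))/7 = 913/416.

β = 2.19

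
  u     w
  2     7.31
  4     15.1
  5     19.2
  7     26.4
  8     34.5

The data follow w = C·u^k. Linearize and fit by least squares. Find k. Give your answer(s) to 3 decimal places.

k = 1.083

Linearized form: ln w = k·ln u + ln C. From the 5 transformed points,
Σln u = 7.7142, Σ(ln u)² = 13.1032, Σln w = 14.4732, Σln u·ln w = 23.6308.
Equations: 13.1032·k + 7.7142·ln C = 23.6308;  7.7142·k + 5·ln C = 14.4732.
Slope k = (n·Σln u·ln w − Σln u·Σln w)/(n·Σ(ln u)² − (Σln u)²) = (5·23.6308 − 7.7142·14.4732)/6.0066 = 1.08294; ln C = (Σln w − k·Σln u)/n = 1.22383.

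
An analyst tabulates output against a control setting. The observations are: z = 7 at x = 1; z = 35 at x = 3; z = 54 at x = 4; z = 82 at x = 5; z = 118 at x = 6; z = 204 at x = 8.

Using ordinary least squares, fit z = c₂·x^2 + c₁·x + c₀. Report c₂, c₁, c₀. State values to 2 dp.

The normal system MᵀM·[c₂, c₁, c₀]ᵀ = Mᵀz is [[6355, 945, 151]; [945, 151, 27]; [151, 27, 6]]·[c₂, c₁, c₀]ᵀ = [20540, 3078, 500]ᵀ.
Solving the 3×3 system (Gaussian elimination) gives c₂ = 757/248, c₁ = 8721/14632, c₀ = 28035/7316.

c₂ = 3.05, c₁ = 0.60, c₀ = 3.83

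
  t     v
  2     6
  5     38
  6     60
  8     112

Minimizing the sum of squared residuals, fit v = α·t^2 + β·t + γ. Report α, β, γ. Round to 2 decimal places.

α = 2.23, β = -4.61, γ = 6.16

Compute the Gram sums: Σt^2·t^2 = 6033, Σt^2·t = 861, Σt^2 = 129, Σt·t = 129, Σt = 21, Σ1 = 4.
And Σt^2·v = 10302, Σt·v = 1458, Σv = 216.
Normal equations: [[6033, 861, 129]; [861, 129, 21]; [129, 21, 4]]·[α, β, γ]ᵀ = [10302, 1458, 216]ᵀ.
Solving the 3×3 system (Gaussian elimination) gives α = 67/30, β = -691/150, γ = 154/25.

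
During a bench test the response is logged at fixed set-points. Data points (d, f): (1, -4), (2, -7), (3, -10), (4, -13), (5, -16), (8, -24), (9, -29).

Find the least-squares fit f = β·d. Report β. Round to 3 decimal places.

β = -3.165

Entries of MᵀM: Σd·d = 200.
Right-hand side: Σd·f = -633.
So MᵀM·[β]ᵀ = Mᵀf: [[200]]·[β]ᵀ = [-633]ᵀ.
β = (-633)/200 = -3.165.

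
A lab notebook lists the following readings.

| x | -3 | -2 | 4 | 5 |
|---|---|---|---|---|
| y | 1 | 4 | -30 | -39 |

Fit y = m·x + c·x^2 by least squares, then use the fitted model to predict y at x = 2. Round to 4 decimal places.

Normal-equation sums: Σx·x = 54, Σx·x^2 = 154, Σx^2·x^2 = 978.
For Aᵀy: Σx·y = -326, Σx^2·y = -1430.
Normal equations: [[54, 154]; [154, 978]]·[m, c]ᵀ = [-326, -1430]ᵀ.
det = 54·978 − 154² = 29096.
m = ((-326)·978 − 154·(-1430))/29096 = -12326/3637; c = (54·(-1430) − 154·(-326))/29096 = -3377/3637.
At x = 2: ŷ = (-12326/3637)·(2) + (-3377/3637)·(4) = -38160/3637.

ŷ = -10.4922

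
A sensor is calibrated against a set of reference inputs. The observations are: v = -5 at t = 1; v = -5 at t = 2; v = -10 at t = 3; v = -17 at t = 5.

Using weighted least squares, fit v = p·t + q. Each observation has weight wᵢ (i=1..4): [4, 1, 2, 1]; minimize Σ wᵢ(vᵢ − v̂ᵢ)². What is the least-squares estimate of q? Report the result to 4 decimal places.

q = -1.5714

Normal-equation sums: Σwᵢ·t·t = 51, Σwᵢ·t = 17, Σwᵢ·1 = 8.
For AᵀWv: Σwᵢ·t·v = -175, Σwᵢ·v = -62.
So AᵀWA·[p, q]ᵀ = AᵀWv: [[51, 17]; [17, 8]]·[p, q]ᵀ = [-175, -62]ᵀ.
Eliminating q: 8·(row 1) − 17·(row 2) gives 119·p = 8·(-175) − 17·(-62) = -346, so p = -346/119.
Then q = ((-62) − 17·(-346/119))/8 = -11/7.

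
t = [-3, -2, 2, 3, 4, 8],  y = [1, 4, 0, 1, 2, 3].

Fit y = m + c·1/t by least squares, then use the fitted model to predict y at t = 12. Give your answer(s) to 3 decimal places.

ŷ = 1.785

From the data, Σ1 = 6, Σ1/t = 3/8, Σ1/t·1/t = 461/576.
Moment sums: Σy = 11, Σ1/t·y = -9/8.
Normal equations: [[6, 3/8]; [3/8, 461/576]]·[m, c]ᵀ = [11, -9/8]ᵀ.
Eliminating c: (461/576)·(row 1) − (3/8)·(row 2) gives (895/192)·m = (461/576)·11 − (3/8)·(-9/8) = 2657/288, so m = 5314/2685.
Then c = ((-9/8) − (3/8)·(5314/2685))/(461/576) = -2088/895.
At t = 12: ŷ = (5314/2685)·(1) + (-2088/895)·(1/12) = 4792/2685.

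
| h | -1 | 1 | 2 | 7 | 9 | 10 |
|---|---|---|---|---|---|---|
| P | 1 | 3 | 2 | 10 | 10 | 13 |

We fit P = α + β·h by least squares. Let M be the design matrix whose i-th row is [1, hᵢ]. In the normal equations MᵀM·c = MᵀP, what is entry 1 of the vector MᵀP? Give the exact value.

Entry 1 ↔ basis 1, so (MᵀP)_{1} = Σᵢ Pᵢ = (1)·(1) + (1)·(3) + (1)·(2) + (1)·(10) + (1)·(10) + (1)·(13) = 39.

39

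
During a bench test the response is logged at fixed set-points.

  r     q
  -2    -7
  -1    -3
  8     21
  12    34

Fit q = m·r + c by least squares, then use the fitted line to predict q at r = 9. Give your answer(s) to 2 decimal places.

q̂ = 24.81

Normal-equation sums: Σr·r = 213, Σr = 17, Σ1 = 4.
And Σr·q = 593, Σq = 45.
AᵀA·[m, c]ᵀ = Aᵀq becomes [[213, 17]; [17, 4]]·[m, c]ᵀ = [593, 45]ᵀ.
Determinant 213·4 − 17² = 563.
m = (593·4 − 17·45)/563 = 1607/563; c = (213·45 − 17·593)/563 = -496/563.
At r = 9: q̂ = (1607/563)·(9) + (-496/563)·(1) = 13967/563.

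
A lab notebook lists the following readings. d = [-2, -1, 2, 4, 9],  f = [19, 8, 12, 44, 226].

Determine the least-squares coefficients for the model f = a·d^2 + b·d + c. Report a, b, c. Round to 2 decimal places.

The normal equations are: 6850·a + 792·b + 106·c = 19142;  792·a + 106·b + 12·c = 2188;  106·a + 12·b + 5·c = 309.
Solving the 3×3 system (Gaussian elimination) gives a = 243070/82903, b = -139424/82903, c = 304939/82903.

a = 2.93, b = -1.68, c = 3.68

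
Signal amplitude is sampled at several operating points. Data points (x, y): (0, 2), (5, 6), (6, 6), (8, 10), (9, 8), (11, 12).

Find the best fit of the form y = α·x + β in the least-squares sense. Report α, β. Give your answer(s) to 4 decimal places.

With design matrix M, MᵀM = [[327, 39]; [39, 6]] and Mᵀy = [350, 44]ᵀ.
Δ = 327·6 − 39² = 441.
α = (350·6 − 39·44)/441 = 128/147; β = (327·44 − 39·350)/441 = 82/49.

α = 0.8707, β = 1.6735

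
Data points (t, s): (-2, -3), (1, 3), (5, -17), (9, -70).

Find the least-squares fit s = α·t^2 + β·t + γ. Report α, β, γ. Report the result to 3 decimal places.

Entries of MᵀM: Σt^2·t^2 = 7203, Σt^2·t = 847, Σt^2 = 111, Σt·t = 111, Σt = 13, Σ1 = 4.
Right-hand side: Σt^2·s = -6104, Σt·s = -706, Σs = -87.
MᵀM·[α, β, γ]ᵀ = Mᵀs becomes [[7203, 847, 111]; [847, 111, 13]; [111, 13, 4]]·[α, β, γ]ᵀ = [-6104, -706, -87]ᵀ.
Solving the 3×3 system (Gaussian elimination) gives α = -9573/9400, β = 49187/47000, γ = 73073/23500.

α = -1.018, β = 1.047, γ = 3.109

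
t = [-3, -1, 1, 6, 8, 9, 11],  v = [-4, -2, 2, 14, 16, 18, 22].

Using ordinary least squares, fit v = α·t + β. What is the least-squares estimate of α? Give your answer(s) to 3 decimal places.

α = 1.933

From the data, Σt·t = 313, Σt = 31, Σ1 = 7.
Moment sums: Σt·v = 632, Σv = 66.
MᵀM·[α, β]ᵀ = Mᵀv becomes [[313, 31]; [31, 7]]·[α, β]ᵀ = [632, 66]ᵀ.
Eliminating β: 7·(row 1) − 31·(row 2) gives 1230·α = 7·632 − 31·66 = 2378, so α = 29/15.
Then β = (66 − 31·(29/15))/7 = 13/15.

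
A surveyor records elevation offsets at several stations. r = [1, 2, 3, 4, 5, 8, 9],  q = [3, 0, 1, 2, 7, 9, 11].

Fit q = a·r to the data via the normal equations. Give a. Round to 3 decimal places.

Compute the Gram sums: Σr·r = 200.
And Σr·q = 220.
a = 220/200 = 1.1.

a = 1.100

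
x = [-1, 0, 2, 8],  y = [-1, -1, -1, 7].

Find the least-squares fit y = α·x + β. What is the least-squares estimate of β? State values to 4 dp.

β = -1.1231

Normal-equation sums: Σx·x = 69, Σx = 9, Σ1 = 4.
Right-hand side: Σx·y = 55, Σy = 4.
Normal equations: [[69, 9]; [9, 4]]·[α, β]ᵀ = [55, 4]ᵀ.
det = 69·4 − 9² = 195.
α = (55·4 − 9·4)/195 = 184/195; β = (69·4 − 9·55)/195 = -73/65.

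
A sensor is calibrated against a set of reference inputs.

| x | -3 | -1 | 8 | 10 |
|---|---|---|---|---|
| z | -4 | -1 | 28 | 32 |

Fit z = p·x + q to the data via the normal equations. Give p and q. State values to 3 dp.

p = 2.916, q = 3.544

Setting ∂/∂p … = 0 gives: 174·p + 14·q = 557;  14·p + 4·q = 55.
(Σx·x = 174, Σx = 14, Σ1 = 4, Σx·z = 557, Σz = 55.)
Determinant 174·4 − 14² = 500.
p = (557·4 − 14·55)/500 = 729/250; q = (174·55 − 14·557)/500 = 443/125.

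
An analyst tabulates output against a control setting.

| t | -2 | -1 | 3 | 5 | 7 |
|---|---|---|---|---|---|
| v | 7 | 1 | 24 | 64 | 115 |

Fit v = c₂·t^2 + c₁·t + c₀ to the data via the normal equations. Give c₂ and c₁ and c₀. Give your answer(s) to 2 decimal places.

From the data, Σt^2·t^2 = 3124, Σt^2·t = 486, Σt^2 = 88, Σt·t = 88, Σt = 12, Σ1 = 5.
Right-hand side: Σt^2·v = 7480, Σt·v = 1182, Σv = 211.
XᵀX·[c₂, c₁, c₀]ᵀ = Xᵀv becomes [[3124, 486, 88]; [486, 88, 12]; [88, 12, 5]]·[c₂, c₁, c₀]ᵀ = [7480, 1182, 211]ᵀ.
Row-reducing yields c₂ = 46645/22171, c₁ = 36498/22171, c₀ = 27069/22171.

c₂ = 2.10, c₁ = 1.65, c₀ = 1.22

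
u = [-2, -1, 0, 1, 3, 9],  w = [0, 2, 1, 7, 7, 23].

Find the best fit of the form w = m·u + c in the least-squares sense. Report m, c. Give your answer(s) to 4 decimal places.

m = 2.0966, c = 3.1723

Sums needed: Σu·u = 96, Σu = 10, Σ1 = 6.
Right-hand side: Σu·w = 233, Σw = 40.
MᵀM·[m, c]ᵀ = Mᵀw becomes [[96, 10]; [10, 6]]·[m, c]ᵀ = [233, 40]ᵀ.
det = 96·6 − 10² = 476.
m = (233·6 − 10·40)/476 = 499/238; c = (96·40 − 10·233)/476 = 755/238.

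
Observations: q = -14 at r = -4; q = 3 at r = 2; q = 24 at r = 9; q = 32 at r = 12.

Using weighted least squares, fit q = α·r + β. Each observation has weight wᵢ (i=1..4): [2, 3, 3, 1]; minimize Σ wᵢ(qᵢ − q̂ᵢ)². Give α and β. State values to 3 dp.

α = 2.914, β = -2.533

Sums needed: Σwᵢ·r·r = 431, Σwᵢ·r = 37, Σwᵢ·1 = 9.
And Σwᵢ·r·q = 1162, Σwᵢ·q = 85.
Normal equations: [[431, 37]; [37, 9]]·[α, β]ᵀ = [1162, 85]ᵀ.
det = 431·9 − 37² = 2510.
α = (1162·9 − 37·85)/2510 = 7313/2510; β = (431·85 − 37·1162)/2510 = -6359/2510.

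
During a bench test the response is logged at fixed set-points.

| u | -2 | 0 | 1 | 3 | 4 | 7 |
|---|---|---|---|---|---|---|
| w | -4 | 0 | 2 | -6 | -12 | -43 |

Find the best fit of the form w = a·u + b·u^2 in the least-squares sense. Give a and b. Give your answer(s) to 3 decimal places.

a = 0.769, b = -0.978

Sums needed: Σu·u = 79, Σu·u^2 = 427, Σu^2·u^2 = 2755.
For Mᵀw: Σu·w = -357, Σu^2·w = -2367.
So MᵀM·[a, b]ᵀ = Mᵀw: [[79, 427]; [427, 2755]]·[a, b]ᵀ = [-357, -2367]ᵀ.
Eliminating b: 2755·(row 1) − 427·(row 2) gives 35316·a = 2755·(-357) − 427·(-2367) = 27174, so a = 4529/5886.
Then b = ((-2367) − 427·(4529/5886))/2755 = -5759/5886.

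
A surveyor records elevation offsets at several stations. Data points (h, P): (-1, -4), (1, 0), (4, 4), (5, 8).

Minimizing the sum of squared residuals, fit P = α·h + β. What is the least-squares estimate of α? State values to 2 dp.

α = 1.85

Normal-equation sums: Σh·h = 43, Σh = 9, Σ1 = 4.
And Σh·P = 60, ΣP = 8.
Δ = 43·4 − 9² = 91.
α = (60·4 − 9·8)/91 = 24/13; β = (43·8 − 9·60)/91 = -28/13.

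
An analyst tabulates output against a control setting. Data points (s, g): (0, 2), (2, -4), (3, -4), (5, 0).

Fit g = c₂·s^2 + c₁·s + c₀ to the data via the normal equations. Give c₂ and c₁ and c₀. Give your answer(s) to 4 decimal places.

c₂ = 0.8333, c₁ = -4.5513, c₀ = 1.9615

Normal-equation sums: Σs^2·s^2 = 722, Σs^2·s = 160, Σs^2 = 38, Σs·s = 38, Σs = 10, Σ1 = 4.
Right-hand side: Σs^2·g = -52, Σs·g = -20, Σg = -6.
XᵀX·[c₂, c₁, c₀]ᵀ = Xᵀg becomes [[722, 160, 38]; [160, 38, 10]; [38, 10, 4]]·[c₂, c₁, c₀]ᵀ = [-52, -20, -6]ᵀ.
Row-reducing yields c₂ = 5/6, c₁ = -355/78, c₀ = 51/26.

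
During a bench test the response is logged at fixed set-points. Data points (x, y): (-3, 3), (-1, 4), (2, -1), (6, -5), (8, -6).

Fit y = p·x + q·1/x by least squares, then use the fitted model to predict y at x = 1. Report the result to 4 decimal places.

Compute the Gram sums: Σx·x = 114, Σx·1/x = 5, Σ1/x·1/x = 809/576.
Moment sums: Σx·y = -93, Σ1/x·y = -85/12.
AᵀA·[p, q]ᵀ = Aᵀy becomes [[114, 5]; [5, 809/576]]·[p, q]ᵀ = [-93, -85/12]ᵀ.
Determinant 114·(809/576) − 5² = 12971/96.
p = ((-93)·(809/576) − 5·(-85/12))/(12971/96) = -18279/25942; q = (114·(-85/12) − 5·(-93))/(12971/96) = -32880/12971.
At x = 1: ŷ = (-18279/25942)·(1) + (-32880/12971)·(1) = -771/238.

ŷ = -3.2395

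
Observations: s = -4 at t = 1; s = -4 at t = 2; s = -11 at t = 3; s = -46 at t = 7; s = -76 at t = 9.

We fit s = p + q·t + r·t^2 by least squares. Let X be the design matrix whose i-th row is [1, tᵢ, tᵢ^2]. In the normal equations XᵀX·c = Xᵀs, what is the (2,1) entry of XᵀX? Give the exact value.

Row 2 ↔ basis t, column 1 ↔ basis 1, so (XᵀX)_{2,1} = Σᵢ t = (1)·(1) + (2)·(1) + (3)·(1) + (7)·(1) + (9)·(1) = 22.

22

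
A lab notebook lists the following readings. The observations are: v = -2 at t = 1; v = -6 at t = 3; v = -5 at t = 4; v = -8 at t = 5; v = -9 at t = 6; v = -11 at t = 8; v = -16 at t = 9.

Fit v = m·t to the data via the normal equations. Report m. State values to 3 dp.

Normal-equation sums: Σt·t = 232.
Right-hand side: Σt·v = -366.
AᵀA·[m]ᵀ = Aᵀv becomes [[232]]·[m]ᵀ = [-366]ᵀ.
Hence m = -366 / 232 ≈ -1.57759.

m = -1.578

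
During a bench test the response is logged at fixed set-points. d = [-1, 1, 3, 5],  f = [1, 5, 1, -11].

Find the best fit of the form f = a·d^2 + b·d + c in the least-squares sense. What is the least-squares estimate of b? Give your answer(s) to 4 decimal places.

Sums needed: Σd^2·d^2 = 708, Σd^2·d = 152, Σd^2 = 36, Σd·d = 36, Σd = 8, Σ1 = 4.
Moment sums: Σd^2·f = -260, Σd·f = -48, Σf = -4.
Solving the 3×3 system (Gaussian elimination) gives a = -1, b = 2, c = 4.

b = 2.0000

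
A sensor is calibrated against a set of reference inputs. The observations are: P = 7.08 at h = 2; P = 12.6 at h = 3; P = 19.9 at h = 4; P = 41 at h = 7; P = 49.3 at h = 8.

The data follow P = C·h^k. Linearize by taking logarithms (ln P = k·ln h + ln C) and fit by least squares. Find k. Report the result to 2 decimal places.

Let Y = ln P. Fitting Y = k·ln h + ln C by least squares:
Sums: Σln h = 7.2034, Σ(ln h)² = 11.7199, Σln P = 15.0932, Σln h·ln P = 23.6180.
Normal system: [[11.7199, 7.2034]; [7.2034, 5]]·[k, ln C]ᵀ = [23.6180, 15.0932]ᵀ.
Slope k = (n·Σln h·ln P − Σln h·Σln P)/(n·Σ(ln h)² − (Σln h)²) = (5·23.6180 − 7.2034·15.0932)/6.7102 = 1.39605; ln C = (Σln P − k·Σln h)/n = 1.00738.

k = 1.40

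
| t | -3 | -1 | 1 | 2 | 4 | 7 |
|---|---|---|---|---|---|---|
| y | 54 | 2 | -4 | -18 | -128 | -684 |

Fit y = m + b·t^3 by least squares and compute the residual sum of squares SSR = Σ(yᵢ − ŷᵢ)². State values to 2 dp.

SSR = 4.81

The normal equations are: 6·m + 388·b = -778;  388·m + 122540·b = -244412.
Eliminating b: 122540·(row 1) − 388·(row 2) gives 584696·m = 122540·(-778) − 388·(-244412) = -504264, so m = -63033/73087.
Then b = ((-244412) − 388·(-63033/73087))/122540 = -145576/73087.
Residuals: 79179/73087, 323/371, -83739/73087, -87925/73087, 24761/73087, 4093/73087; SSR = 351514/73087.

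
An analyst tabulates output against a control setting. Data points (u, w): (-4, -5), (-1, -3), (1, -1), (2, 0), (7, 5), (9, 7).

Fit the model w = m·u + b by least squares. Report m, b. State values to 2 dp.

From the data, Σu·u = 152, Σu = 14, Σ1 = 6.
Moment sums: Σu·w = 120, Σw = 3.
AᵀA·[m, b]ᵀ = Aᵀw becomes [[152, 14]; [14, 6]]·[m, b]ᵀ = [120, 3]ᵀ.
Determinant 152·6 − 14² = 716.
m = (120·6 − 14·3)/716 = 339/358; b = (152·3 − 14·120)/716 = -306/179.

m = 0.95, b = -1.71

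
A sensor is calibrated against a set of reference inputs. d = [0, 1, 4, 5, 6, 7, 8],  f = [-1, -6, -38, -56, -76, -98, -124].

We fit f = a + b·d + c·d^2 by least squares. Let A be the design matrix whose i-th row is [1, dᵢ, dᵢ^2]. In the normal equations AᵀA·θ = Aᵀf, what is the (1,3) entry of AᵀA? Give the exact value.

Row 1 ↔ basis 1, column 3 ↔ basis d^2, so (AᵀA)_{1,3} = Σᵢ d^2 = (1)·(0) + (1)·(1) + (1)·(16) + (1)·(25) + (1)·(36) + (1)·(49) + (1)·(64) = 191.

191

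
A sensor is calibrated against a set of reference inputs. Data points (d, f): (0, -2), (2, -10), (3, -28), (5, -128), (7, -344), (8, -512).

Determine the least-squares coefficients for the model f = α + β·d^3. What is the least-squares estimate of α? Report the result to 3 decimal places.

Entries of AᵀA: Σ1 = 6, Σd^3 = 1015, Σd^3·d^3 = 396211.
Moment sums: Σf = -1024, Σd^3·f = -396972.
Normal equations: [[6, 1015]; [1015, 396211]]·[α, β]ᵀ = [-1024, -396972]ᵀ.
Determinant 6·396211 − 1015² = 1347041.
α = ((-1024)·396211 − 1015·(-396972))/1347041 = -2793484/1347041; β = (6·(-396972) − 1015·(-1024))/1347041 = -1342472/1347041.

α = -2.074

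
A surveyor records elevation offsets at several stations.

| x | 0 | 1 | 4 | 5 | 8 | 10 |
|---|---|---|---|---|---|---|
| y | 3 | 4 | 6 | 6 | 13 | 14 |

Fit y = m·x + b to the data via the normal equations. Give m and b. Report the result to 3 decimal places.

m = 1.159, b = 2.257

Entries of MᵀM: Σx·x = 206, Σx = 28, Σ1 = 6.
Right-hand side: Σx·y = 302, Σy = 46.
So MᵀM·[m, b]ᵀ = Mᵀy: [[206, 28]; [28, 6]]·[m, b]ᵀ = [302, 46]ᵀ.
Determinant 206·6 − 28² = 452.
m = (302·6 − 28·46)/452 = 131/113; b = (206·46 − 28·302)/452 = 255/113.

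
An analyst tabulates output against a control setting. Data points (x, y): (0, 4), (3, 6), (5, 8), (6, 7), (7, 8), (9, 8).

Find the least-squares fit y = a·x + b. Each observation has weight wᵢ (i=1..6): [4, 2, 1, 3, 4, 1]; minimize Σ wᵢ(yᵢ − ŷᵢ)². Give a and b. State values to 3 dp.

a = 0.517, b = 4.190

With design matrix M, MᵀWM = [[428, 66]; [66, 15]] and MᵀWy = [498, 97]ᵀ.
Eliminating b: 15·(row 1) − 66·(row 2) gives 2064·a = 15·498 − 66·97 = 1068, so a = 89/172.
Then b = (97 − 66·(89/172))/15 = 1081/258.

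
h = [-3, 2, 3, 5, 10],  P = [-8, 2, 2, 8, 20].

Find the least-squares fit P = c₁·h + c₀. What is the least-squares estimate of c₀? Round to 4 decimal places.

c₀ = -2.5336

The normal system XᵀX·[c₁, c₀]ᵀ = XᵀP is [[147, 17]; [17, 5]]·[c₁, c₀]ᵀ = [274, 24]ᵀ.
Δ = 147·5 − 17² = 446.
c₁ = (274·5 − 17·24)/446 = 481/223; c₀ = (147·24 − 17·274)/446 = -565/223.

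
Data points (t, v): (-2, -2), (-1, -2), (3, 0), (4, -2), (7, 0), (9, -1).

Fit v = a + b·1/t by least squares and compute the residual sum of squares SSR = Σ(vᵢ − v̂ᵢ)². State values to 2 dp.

Entries of XᵀX: Σ1 = 6, Σ1/t = -167/252, Σ1/t·1/t = 92485/63504.
Right-hand side: Σv = -7, Σ1/t·v = 43/18.
det = 6·(92485/63504) − (-167/252)² = 527021/63504.
a = ((-7)·(92485/63504) − (-167/252)·(43/18))/(527021/63504) = -546861/527021; b = (6·(43/18) − (-167/252)·(-7))/(527021/63504) = 615636/527021.
Residuals: -199363/527021, 108455/527021, 31059/47911, -661090/527021, 458913/527021, -48564/527021; SSR = 1552560/527021.

SSR = 2.95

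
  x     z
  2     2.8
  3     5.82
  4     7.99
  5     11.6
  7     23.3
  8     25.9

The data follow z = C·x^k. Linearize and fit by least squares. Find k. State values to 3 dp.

k = 1.619

Let Y = ln z. Fitting Y = k·ln x + ln C by least squares:
Σln x = 8.8128, Σ(ln x)² = 14.3101, Σln z = 13.7228, Σln x·ln z = 22.3680.
Normal system: [[14.3101, 8.8128]; [8.8128, 6]]·[k, ln C]ᵀ = [22.3680, 13.7228]ᵀ.
Solving (det = 8.1947): k = 1.61947, ln C = -0.09155.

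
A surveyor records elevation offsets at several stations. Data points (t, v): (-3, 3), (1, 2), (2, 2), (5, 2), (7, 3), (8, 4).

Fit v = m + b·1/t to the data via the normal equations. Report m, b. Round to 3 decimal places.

Sums needed: Σ1 = 6, Σ1/t = 1373/840, Σ1/t·1/t = 1014049/705600.
And Σv = 16, Σ1/t·v = 233/70.
So MᵀM·[m, b]ᵀ = Mᵀv: [[6, 1373/840]; [1373/840, 1014049/705600]]·[m, b]ᵀ = [16, 233/70]ᵀ.
det = 6·(1014049/705600) − (1373/840)² = 839833/141120.
m = (16·(1014049/705600) − (1373/840)·(233/70))/(839833/141120) = 12385876/4199165; b = (6·(233/70) − (1373/840)·16)/(839833/141120) = -872256/839833.

m = 2.950, b = -1.039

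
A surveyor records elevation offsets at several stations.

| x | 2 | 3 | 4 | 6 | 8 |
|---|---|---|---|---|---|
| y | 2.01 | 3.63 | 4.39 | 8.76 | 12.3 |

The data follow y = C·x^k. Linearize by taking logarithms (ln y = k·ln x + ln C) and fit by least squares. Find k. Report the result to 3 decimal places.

k = 1.305

Taking logs, ln y = k·ln x + ln C, so regress ln y on ln x.
Σln x = 7.0493, Σ(ln x)² = 11.1437, Σln y = 8.1465, Σln x·ln y = 13.0581.
Equations: 11.1437·k + 7.0493·ln C = 13.0581;  7.0493·k + 5·ln C = 8.1465.
Solving (det = 6.0265): k = 1.30487, ln C = -0.21038.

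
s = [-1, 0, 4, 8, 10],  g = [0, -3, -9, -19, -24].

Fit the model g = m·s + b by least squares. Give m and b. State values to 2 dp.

Forming XᵀX = [[181, 21]; [21, 5]] and Xᵀg = [-428, -55]ᵀ gives XᵀX·[m, b]ᵀ = Xᵀg.
Determinant 181·5 − 21² = 464.
m = ((-428)·5 − 21·(-55))/464 = -985/464; b = (181·(-55) − 21·(-428))/464 = -967/464.

m = -2.12, b = -2.08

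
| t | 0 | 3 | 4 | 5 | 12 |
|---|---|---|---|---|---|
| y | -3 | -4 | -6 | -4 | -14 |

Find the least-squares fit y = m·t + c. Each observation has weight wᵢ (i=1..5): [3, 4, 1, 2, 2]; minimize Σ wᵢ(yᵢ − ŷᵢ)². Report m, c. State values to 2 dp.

m = -0.93, c = -1.71

With design matrix X, XᵀWX = [[390, 50]; [50, 12]] and XᵀWy = [-448, -67]ᵀ.
Eliminating c: 12·(row 1) − 50·(row 2) gives 2180·m = 12·(-448) − 50·(-67) = -2026, so m = -1013/1090.
Then c = ((-67) − 50·(-1013/1090))/12 = -373/218.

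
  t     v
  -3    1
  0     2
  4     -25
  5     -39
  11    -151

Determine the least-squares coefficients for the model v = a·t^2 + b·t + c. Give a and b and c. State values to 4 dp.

a = -1.0007, b = -2.8795, c = 1.6143

Forming AᵀA = [[15603, 1493, 171]; [1493, 171, 17]; [171, 17, 5]] and Aᵀv = [-19637, -1959, -212]ᵀ gives AᵀA·[a, b, c]ᵀ = Aᵀv.
Solving the 3×3 system (Gaussian elimination) gives a = -341775/341536, b = -983461/341536, c = 275673/170768.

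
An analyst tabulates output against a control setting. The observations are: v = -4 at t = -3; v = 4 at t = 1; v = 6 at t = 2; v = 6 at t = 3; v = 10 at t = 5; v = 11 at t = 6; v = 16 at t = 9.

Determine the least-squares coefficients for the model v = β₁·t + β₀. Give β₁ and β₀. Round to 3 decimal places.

β₁ = 1.621, β₀ = 1.673

Compute the Gram sums: Σt·t = 165, Σt = 23, Σ1 = 7.
Moment sums: Σt·v = 306, Σv = 49.
XᵀX·[β₁, β₀]ᵀ = Xᵀv becomes [[165, 23]; [23, 7]]·[β₁, β₀]ᵀ = [306, 49]ᵀ.
Eliminating β₀: 7·(row 1) − 23·(row 2) gives 626·β₁ = 7·306 − 23·49 = 1015, so β₁ = 1015/626.
Then β₀ = (49 − 23·(1015/626))/7 = 1047/626.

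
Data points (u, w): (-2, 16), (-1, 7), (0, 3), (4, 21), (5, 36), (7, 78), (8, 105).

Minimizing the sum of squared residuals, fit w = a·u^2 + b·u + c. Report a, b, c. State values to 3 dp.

Entries of AᵀA: Σu^2·u^2 = 7395, Σu^2·u = 1035, Σu^2 = 159, Σu·u = 159, Σu = 21, Σ1 = 7.
Right-hand side: Σu^2·w = 11849, Σu·w = 1611, Σw = 266.
So AᵀA·[a, b, c]ᵀ = Aᵀw: [[7395, 1035, 159]; [1035, 159, 21]; [159, 21, 7]]·[a, b, c]ᵀ = [11849, 1611, 266]ᵀ.
Row-reducing yields a = 121121/60486, b = -63925/20162, c = 20436/10081.

a = 2.002, b = -3.171, c = 2.027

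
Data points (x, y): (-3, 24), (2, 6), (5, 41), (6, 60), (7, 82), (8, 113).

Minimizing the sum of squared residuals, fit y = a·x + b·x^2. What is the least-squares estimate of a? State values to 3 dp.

a = -1.871

Setting ∂/∂a … = 0 gives: 187·a + 1177·b = 1983;  1177·a + 8515·b = 14675.
Δ = 187·8515 − 1177² = 206976.
a = (1983·8515 − 1177·14675)/206976 = -193615/103488; b = (187·14675 − 1177·1983)/206976 = 18647/9408.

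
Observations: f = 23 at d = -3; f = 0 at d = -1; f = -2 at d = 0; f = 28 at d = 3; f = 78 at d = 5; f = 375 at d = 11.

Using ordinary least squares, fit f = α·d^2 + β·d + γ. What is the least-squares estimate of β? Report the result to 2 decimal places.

From the data, Σd^2·d^2 = 15429, Σd^2·d = 1455, Σd^2 = 165, Σd·d = 165, Σd = 15, Σ1 = 6.
Right-hand side: Σd^2·f = 47784, Σd·f = 4530, Σf = 502.
Normal equations: [[15429, 1455, 165]; [1455, 165, 15]; [165, 15, 6]]·[α, β, γ]ᵀ = [47784, 4530, 502]ᵀ.
Inverting the 3×3 Gram matrix, [α, β, γ]ᵀ = [6801/2236, 5479/6708, -3386/1677]ᵀ.

β = 0.82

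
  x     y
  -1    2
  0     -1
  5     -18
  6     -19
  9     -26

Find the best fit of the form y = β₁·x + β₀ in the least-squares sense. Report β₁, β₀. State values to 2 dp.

Sums needed: Σx·x = 143, Σx = 19, Σ1 = 5.
Moment sums: Σx·y = -440, Σy = -62.
Eliminating β₀: 5·(row 1) − 19·(row 2) gives 354·β₁ = 5·(-440) − 19·(-62) = -1022, so β₁ = -511/177.
Then β₀ = ((-62) − 19·(-511/177))/5 = -253/177.

β₁ = -2.89, β₀ = -1.43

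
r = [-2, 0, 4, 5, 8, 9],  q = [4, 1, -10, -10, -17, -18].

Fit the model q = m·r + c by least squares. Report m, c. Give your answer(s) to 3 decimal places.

m = -2.085, c = 0.007

Entries of AᵀA: Σr·r = 190, Σr = 24, Σ1 = 6.
And Σr·q = -396, Σq = -50.
So AᵀA·[m, c]ᵀ = Aᵀq: [[190, 24]; [24, 6]]·[m, c]ᵀ = [-396, -50]ᵀ.
Eliminating c: 6·(row 1) − 24·(row 2) gives 564·m = 6·(-396) − 24·(-50) = -1176, so m = -98/47.
Then c = ((-50) − 24·(-98/47))/6 = 1/141.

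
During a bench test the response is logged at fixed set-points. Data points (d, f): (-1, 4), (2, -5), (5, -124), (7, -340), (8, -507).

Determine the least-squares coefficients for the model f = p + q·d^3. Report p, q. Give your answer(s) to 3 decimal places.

p = 2.239, q = -0.996

Forming AᵀA = [[5, 987]; [987, 395483]] and Aᵀf = [-972, -391748]ᵀ gives AᵀA·[p, q]ᵀ = Aᵀf.
Determinant 5·395483 − 987² = 1003246.
p = ((-972)·395483 − 987·(-391748))/1003246 = 1122900/501623; q = (5·(-391748) − 987·(-972))/1003246 = -499688/501623.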